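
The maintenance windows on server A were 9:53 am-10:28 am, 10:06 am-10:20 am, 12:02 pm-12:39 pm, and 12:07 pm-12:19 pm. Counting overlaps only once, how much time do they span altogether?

Merged: 9:53 am-10:28 am, 12:02 pm-12:39 pm.
Lengths: 35 min + 37 min = 1 h 12 min.

1 h 12 min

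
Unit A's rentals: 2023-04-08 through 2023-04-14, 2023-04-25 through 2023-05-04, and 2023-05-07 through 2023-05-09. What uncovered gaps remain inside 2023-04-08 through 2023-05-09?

2023-04-15 through 2023-04-24, 2023-05-05 through 2023-05-06

The merged coverage is 2023-04-08 through 2023-04-14, 2023-04-25 through 2023-05-04, 2023-05-07 through 2023-05-09.
Uncovered inside 2023-04-08 through 2023-05-09: 2023-04-15 through 2023-04-24, 2023-05-05 through 2023-05-06.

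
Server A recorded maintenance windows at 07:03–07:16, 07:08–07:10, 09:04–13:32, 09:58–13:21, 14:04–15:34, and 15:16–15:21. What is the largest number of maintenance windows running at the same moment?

2

Sweep endpoints in order; track running count of active intervals.
Peak of 2 reached at 07:08.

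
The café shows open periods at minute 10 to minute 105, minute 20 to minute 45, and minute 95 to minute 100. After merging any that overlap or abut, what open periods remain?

minute 10 to minute 105

minute 20 to minute 45 overlaps/touches minute 10 to minute 105 → extend to minute 10 to minute 105.
minute 95 to minute 100 overlaps/touches minute 10 to minute 105 → extend to minute 10 to minute 105.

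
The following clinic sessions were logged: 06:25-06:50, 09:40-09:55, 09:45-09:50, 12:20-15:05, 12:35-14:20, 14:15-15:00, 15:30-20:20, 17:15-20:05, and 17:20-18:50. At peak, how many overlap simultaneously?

3

At 14:15, 3 of the intervals are simultaneously active.
No point has more.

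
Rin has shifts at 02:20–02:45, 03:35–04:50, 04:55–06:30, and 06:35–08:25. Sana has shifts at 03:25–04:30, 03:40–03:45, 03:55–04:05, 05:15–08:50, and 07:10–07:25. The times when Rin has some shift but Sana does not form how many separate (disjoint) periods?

3

B, merged: 03:25-04:30, 05:15-08:50.
A \ B = 02:20-02:45, 04:30-04:50, 04:55-05:15.
That is 3 disjoint pieces.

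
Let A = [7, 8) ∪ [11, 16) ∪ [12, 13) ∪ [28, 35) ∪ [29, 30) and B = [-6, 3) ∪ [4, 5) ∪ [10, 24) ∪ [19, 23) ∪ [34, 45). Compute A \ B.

A, merged: [7, 8), [11, 16), [28, 35).
B, merged: [-6, 3), [4, 5), [10, 24), [34, 45).
[7, 8): no B overlap → unchanged.
[11, 16): fully covered by B → removed.
[28, 35) minus B → [28, 34).

[7, 8) ∪ [28, 34)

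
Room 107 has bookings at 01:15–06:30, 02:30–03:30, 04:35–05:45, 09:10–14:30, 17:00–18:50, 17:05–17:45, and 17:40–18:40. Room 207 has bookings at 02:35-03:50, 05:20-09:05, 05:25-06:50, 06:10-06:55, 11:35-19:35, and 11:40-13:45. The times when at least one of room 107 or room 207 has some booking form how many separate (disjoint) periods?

Merge the first list: 01:15–06:30, 09:10–14:30, 17:00–18:50.
Merge the second list: 02:35–03:50, 05:20–09:05, 11:35–19:35.
A ∪ B = 01:15–09:05, 09:10–19:35.
That is 2 disjoint pieces.

2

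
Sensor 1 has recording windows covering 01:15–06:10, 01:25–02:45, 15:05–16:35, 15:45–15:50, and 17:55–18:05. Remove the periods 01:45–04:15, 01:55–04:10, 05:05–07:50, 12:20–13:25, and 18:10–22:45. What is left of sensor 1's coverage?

01:15–01:45, 04:15–05:05, 15:05–16:35, 17:55–18:05

Merge the first list: 01:15–06:10, 15:05–16:35, 17:55–18:05.
Merge the second list: 01:45–04:15, 05:05–07:50, 12:20–13:25, 18:10–22:45.
01:15–06:10 minus B → 01:15–01:45, 04:15–05:05.
15:05–16:35: no B overlap → unchanged.
17:55–18:05: no B overlap → unchanged.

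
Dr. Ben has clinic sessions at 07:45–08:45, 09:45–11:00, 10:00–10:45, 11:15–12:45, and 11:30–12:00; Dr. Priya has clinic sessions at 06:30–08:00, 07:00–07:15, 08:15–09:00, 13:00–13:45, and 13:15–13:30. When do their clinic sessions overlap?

A, merged: 07:45-08:45, 09:45-11:00, 11:15-12:45.
B, merged: 06:30-08:00, 08:15-09:00, 13:00-13:45.
07:45-08:45 ∩ B → 07:45-08:00, 08:15-08:45.
09:45-11:00 meets no B interval.
11:15-12:45 meets no B interval.

07:45-08:00, 08:15-08:45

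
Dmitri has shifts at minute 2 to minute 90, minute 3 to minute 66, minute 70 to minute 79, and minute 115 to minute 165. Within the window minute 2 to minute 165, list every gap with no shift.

minute 90 to minute 115

After merging, the occupied span is minute 2 to minute 90, minute 115 to minute 165.
Gaps within minute 2 to minute 165: minute 90 to minute 115.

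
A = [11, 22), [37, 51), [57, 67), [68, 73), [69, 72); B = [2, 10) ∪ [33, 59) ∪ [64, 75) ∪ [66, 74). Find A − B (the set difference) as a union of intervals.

[11, 22) ∪ [59, 64)

Merge the first list: [11, 22), [37, 51), [57, 67), [68, 73).
Merge the second list: [2, 10), [33, 59), [64, 75).
[11, 22): no B overlap → unchanged.
[37, 51): fully covered by B → removed.
[57, 67) minus B → [59, 64).
[68, 73): fully covered by B → removed.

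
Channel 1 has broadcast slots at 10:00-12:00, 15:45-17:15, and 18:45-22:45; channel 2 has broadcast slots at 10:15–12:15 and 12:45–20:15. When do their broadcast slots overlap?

10:15–12:00, 15:45–17:15, 18:45–20:15

10:00–12:00 ∩ B → 10:15–12:00.
15:45–17:15 ∩ B → 15:45–17:15.
18:45–22:45 ∩ B → 18:45–20:15.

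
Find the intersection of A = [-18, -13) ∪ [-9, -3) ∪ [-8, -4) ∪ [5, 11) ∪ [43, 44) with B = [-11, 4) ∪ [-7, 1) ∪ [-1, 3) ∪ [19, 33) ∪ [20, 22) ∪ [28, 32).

First set merges to [-18, -13), [-9, -3), [5, 11), [43, 44).
Second set merges to [-11, 4), [19, 33).
[-18, -13) meets no B interval.
[-9, -3) ∩ B → [-9, -3).
[5, 11) meets no B interval.
[43, 44) meets no B interval.

[-9, -3)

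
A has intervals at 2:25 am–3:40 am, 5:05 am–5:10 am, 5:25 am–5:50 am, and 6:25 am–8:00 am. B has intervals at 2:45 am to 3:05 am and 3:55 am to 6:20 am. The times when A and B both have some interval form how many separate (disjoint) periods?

A ∩ B = 2:45 am–3:05 am, 5:05 am–5:10 am, 5:25 am–5:50 am.
That is 3 disjoint pieces.

3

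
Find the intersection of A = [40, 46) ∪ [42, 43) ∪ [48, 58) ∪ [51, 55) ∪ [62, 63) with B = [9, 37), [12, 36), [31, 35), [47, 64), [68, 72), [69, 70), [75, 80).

Merge the first list: [40, 46), [48, 58), [62, 63).
Merge the second list: [9, 37), [47, 64), [68, 72), [75, 80).
[40, 46) meets no B interval.
[48, 58) ∩ B → [48, 58).
[62, 63) ∩ B → [62, 63).

[48, 58) ∪ [62, 63)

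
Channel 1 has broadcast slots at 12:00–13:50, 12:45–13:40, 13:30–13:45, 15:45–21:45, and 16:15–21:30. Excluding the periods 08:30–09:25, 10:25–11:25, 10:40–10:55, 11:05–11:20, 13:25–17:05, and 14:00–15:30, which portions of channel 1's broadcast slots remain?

First set merges to 12:00–13:50, 15:45–21:45.
Second set merges to 08:30–09:25, 10:25–11:25, 13:25–17:05.
12:00–13:50 with B removed leaves 12:00–13:25.
15:45–21:45 with B removed leaves 17:05–21:45.

12:00–13:25, 17:05–21:45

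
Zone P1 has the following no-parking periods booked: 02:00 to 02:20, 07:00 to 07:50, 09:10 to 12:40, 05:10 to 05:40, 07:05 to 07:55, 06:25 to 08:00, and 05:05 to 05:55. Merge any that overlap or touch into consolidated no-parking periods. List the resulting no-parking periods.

Sort by start: 02:00-02:20, 05:05-05:55, 05:10-05:40, 06:25-08:00, 07:00-07:50, 07:05-07:55, 09:10-12:40.
05:05-05:55 is disjoint → start new block.
05:10-05:40 overlaps/touches 05:05-05:55 → extend to 05:05-05:55.
06:25-08:00 is disjoint → start new block.
07:00-07:50 overlaps/touches 06:25-08:00 → extend to 06:25-08:00.
07:05-07:55 overlaps/touches 06:25-08:00 → extend to 06:25-08:00.
09:10-12:40 is disjoint → start new block.

02:00-02:20, 05:05-05:55, 06:25-08:00, 09:10-12:40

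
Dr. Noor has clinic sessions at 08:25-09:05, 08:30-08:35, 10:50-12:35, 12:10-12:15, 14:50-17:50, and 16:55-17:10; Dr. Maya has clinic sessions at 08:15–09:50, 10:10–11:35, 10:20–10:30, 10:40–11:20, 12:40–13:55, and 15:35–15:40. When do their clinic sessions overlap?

A, merged: 08:25–09:05, 10:50–12:35, 14:50–17:50.
B, merged: 08:15–09:50, 10:10–11:35, 12:40–13:55, 15:35–15:40.
08:25–09:05 overlaps B on 08:25–09:05.
10:50–12:35 overlaps B on 10:50–11:35.
14:50–17:50 overlaps B on 15:35–15:40.

08:25–09:05, 10:50–11:35, 15:35–15:40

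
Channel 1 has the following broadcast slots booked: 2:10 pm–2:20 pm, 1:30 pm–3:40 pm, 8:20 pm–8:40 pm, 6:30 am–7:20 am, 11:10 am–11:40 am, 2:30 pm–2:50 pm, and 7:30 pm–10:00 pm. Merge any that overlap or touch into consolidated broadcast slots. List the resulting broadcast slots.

6:30 am-7:20 am, 11:10 am-11:40 am, 1:30 pm-3:40 pm, 7:30 pm-10:00 pm

Sort by start: 6:30 am-7:20 am, 11:10 am-11:40 am, 1:30 pm-3:40 pm, 2:10 pm-2:20 pm, 2:30 pm-2:50 pm, 7:30 pm-10:00 pm, 8:20 pm-8:40 pm.
11:10 am-11:40 am is disjoint → start new block.
1:30 pm-3:40 pm is disjoint → start new block.
2:10 pm-2:20 pm overlaps/touches 1:30 pm-3:40 pm → extend to 1:30 pm-3:40 pm.
2:30 pm-2:50 pm overlaps/touches 1:30 pm-3:40 pm → extend to 1:30 pm-3:40 pm.
7:30 pm-10:00 pm is disjoint → start new block.
8:20 pm-8:40 pm overlaps/touches 7:30 pm-10:00 pm → extend to 7:30 pm-10:00 pm.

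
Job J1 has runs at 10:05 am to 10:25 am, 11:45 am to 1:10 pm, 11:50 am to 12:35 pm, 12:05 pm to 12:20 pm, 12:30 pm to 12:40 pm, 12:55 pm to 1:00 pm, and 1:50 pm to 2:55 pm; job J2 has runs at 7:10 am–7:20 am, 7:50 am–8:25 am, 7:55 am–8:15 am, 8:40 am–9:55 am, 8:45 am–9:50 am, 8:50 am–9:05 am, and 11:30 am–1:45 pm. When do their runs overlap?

Merge the first list: 10:05 am–10:25 am, 11:45 am–1:10 pm, 1:50 pm–2:55 pm.
Merge the second list: 7:10 am–7:20 am, 7:50 am–8:25 am, 8:40 am–9:55 am, 11:30 am–1:45 pm.
10:05 am–10:25 am falls entirely outside B.
11:45 am–1:10 pm overlaps B on 11:45 am–1:10 pm.
1:50 pm–2:55 pm falls entirely outside B.

11:45 am–1:10 pm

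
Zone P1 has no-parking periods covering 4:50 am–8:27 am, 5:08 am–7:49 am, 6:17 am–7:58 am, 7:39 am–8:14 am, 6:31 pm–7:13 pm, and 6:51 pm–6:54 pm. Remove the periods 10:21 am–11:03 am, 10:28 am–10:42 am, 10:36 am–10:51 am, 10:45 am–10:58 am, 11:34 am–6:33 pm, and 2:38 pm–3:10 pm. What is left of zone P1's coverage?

First set merges to 4:50 am–8:27 am, 6:31 pm–7:13 pm.
Second set merges to 10:21 am–11:03 am, 11:34 am–6:33 pm.
4:50 am–8:27 am: no B overlap → unchanged.
6:31 pm–7:13 pm minus B → 6:33 pm–7:13 pm.

4:50 am–8:27 am, 6:33 pm–7:13 pm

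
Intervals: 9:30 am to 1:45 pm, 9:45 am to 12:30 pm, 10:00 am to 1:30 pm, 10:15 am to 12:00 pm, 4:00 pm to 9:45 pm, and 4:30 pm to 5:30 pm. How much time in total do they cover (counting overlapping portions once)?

10 h

Merged: 9:30 am–1:45 pm, 4:00 pm–9:45 pm.
Lengths: 4 h 15 min + 5 h 45 min = 10 h.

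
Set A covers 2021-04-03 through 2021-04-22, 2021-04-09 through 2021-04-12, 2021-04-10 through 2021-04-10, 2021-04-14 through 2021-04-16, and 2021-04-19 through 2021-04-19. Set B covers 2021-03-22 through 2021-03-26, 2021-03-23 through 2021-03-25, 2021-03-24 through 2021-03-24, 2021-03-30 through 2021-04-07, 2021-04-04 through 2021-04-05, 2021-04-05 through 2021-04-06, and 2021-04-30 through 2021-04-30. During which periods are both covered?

First set merges to 2021-04-03 through 2021-04-22.
Second set merges to 2021-03-22 through 2021-03-26, 2021-03-30 through 2021-04-07, 2021-04-30 through 2021-04-30.
2021-04-03 through 2021-04-22 overlaps B on 2021-04-03 through 2021-04-07.

2021-04-03 through 2021-04-07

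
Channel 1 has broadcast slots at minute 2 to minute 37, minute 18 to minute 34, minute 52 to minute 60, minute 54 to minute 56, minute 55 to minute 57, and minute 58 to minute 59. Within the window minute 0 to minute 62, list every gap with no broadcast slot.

minute 0 to minute 2, minute 37 to minute 52, minute 60 to minute 62

Covered (merged): minute 2 to minute 37, minute 52 to minute 60.
Uncovered inside minute 0 to minute 62: minute 0 to minute 2, minute 37 to minute 52, minute 60 to minute 62.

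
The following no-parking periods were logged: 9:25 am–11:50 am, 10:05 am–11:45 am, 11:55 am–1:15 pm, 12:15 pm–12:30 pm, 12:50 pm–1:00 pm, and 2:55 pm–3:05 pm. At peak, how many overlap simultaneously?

2

Sweep endpoints in order; track running count of active intervals.
Peak of 2 reached at 10:05 am.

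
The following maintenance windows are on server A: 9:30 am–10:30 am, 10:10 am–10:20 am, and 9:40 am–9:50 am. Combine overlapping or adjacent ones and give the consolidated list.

9:30 am–10:30 am

Sort by start: 9:30 am–10:30 am, 9:40 am–9:50 am, 10:10 am–10:20 am.
9:40 am–9:50 am overlaps/touches 9:30 am–10:30 am → extend to 9:30 am–10:30 am.
10:10 am–10:20 am overlaps/touches 9:30 am–10:30 am → extend to 9:30 am–10:30 am.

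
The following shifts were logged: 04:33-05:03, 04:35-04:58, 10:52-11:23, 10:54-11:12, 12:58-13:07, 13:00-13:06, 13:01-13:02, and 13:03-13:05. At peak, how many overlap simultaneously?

Walk the sorted start/end points keeping a running depth.
The depth first hits 3 at 13:01.

3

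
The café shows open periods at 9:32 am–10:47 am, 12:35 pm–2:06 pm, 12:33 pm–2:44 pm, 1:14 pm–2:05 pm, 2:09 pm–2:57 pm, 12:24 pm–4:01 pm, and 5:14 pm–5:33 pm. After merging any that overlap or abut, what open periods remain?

Sort by start: 9:32 am-10:47 am, 12:24 pm-4:01 pm, 12:33 pm-2:44 pm, 12:35 pm-2:06 pm, 1:14 pm-2:05 pm, 2:09 pm-2:57 pm, 5:14 pm-5:33 pm.
12:24 pm-4:01 pm is disjoint → start new block.
12:33 pm-2:44 pm overlaps/touches 12:24 pm-4:01 pm → extend to 12:24 pm-4:01 pm.
12:35 pm-2:06 pm overlaps/touches 12:24 pm-4:01 pm → extend to 12:24 pm-4:01 pm.
1:14 pm-2:05 pm overlaps/touches 12:24 pm-4:01 pm → extend to 12:24 pm-4:01 pm.
2:09 pm-2:57 pm overlaps/touches 12:24 pm-4:01 pm → extend to 12:24 pm-4:01 pm.
5:14 pm-5:33 pm is disjoint → start new block.

9:32 am-10:47 am, 12:24 pm-4:01 pm, 5:14 pm-5:33 pm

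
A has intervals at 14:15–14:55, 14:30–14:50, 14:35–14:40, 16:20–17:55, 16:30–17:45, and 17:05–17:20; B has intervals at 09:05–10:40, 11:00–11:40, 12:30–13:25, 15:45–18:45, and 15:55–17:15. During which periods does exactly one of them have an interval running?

First set merges to 14:15-14:55, 16:20-17:55.
Second set merges to 09:05-10:40, 11:00-11:40, 12:30-13:25, 15:45-18:45.
A but not B: 14:15-14:55.
B but not A: 09:05-10:40, 11:00-11:40, 12:30-13:25, 15:45-16:20, 17:55-18:45.
Combining gives A △ B.

09:05-10:40, 11:00-11:40, 12:30-13:25, 14:15-14:55, 15:45-16:20, 17:55-18:45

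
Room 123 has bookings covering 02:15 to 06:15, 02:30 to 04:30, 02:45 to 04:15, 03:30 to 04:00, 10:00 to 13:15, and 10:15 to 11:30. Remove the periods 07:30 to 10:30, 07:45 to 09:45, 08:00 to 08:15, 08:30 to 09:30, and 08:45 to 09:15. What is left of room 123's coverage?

02:15-06:15, 10:30-13:15

Merge the first list: 02:15-06:15, 10:00-13:15.
Merge the second list: 07:30-10:30.
02:15-06:15 is untouched.
10:00-13:15 with B removed leaves 10:30-13:15.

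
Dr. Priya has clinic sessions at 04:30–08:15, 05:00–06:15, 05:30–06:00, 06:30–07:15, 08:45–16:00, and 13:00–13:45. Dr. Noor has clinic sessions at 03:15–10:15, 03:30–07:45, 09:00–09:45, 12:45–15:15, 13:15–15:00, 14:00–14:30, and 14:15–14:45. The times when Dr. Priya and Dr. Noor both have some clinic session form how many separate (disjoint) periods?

Merge the first list: 04:30-08:15, 08:45-16:00.
Merge the second list: 03:15-10:15, 12:45-15:15.
A ∩ B = 04:30-08:15, 08:45-10:15, 12:45-15:15.
That is 3 disjoint pieces.

3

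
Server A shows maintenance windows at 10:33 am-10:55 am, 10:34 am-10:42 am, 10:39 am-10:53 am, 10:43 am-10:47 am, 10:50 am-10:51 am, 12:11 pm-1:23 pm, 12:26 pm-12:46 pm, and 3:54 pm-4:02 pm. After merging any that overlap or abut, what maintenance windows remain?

10:33 am-10:55 am, 12:11 pm-1:23 pm, 3:54 pm-4:02 pm

10:34 am-10:42 am overlaps/touches 10:33 am-10:55 am → extend to 10:33 am-10:55 am.
10:39 am-10:53 am overlaps/touches 10:33 am-10:55 am → extend to 10:33 am-10:55 am.
10:43 am-10:47 am overlaps/touches 10:33 am-10:55 am → extend to 10:33 am-10:55 am.
10:50 am-10:51 am overlaps/touches 10:33 am-10:55 am → extend to 10:33 am-10:55 am.
12:11 pm-1:23 pm is disjoint → start new block.
12:26 pm-12:46 pm overlaps/touches 12:11 pm-1:23 pm → extend to 12:11 pm-1:23 pm.
3:54 pm-4:02 pm is disjoint → start new block.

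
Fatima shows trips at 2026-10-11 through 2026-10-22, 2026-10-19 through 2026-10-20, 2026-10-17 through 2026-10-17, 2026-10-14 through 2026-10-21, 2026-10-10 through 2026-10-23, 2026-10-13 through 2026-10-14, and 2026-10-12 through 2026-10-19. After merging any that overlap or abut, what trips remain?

Sort by start: 2026-10-10 through 2026-10-23, 2026-10-11 through 2026-10-22, 2026-10-12 through 2026-10-19, 2026-10-13 through 2026-10-14, 2026-10-14 through 2026-10-21, 2026-10-17 through 2026-10-17, 2026-10-19 through 2026-10-20.
2026-10-11 through 2026-10-22 overlaps/touches 2026-10-10 through 2026-10-23 → extend to 2026-10-10 through 2026-10-23.
2026-10-12 through 2026-10-19 overlaps/touches 2026-10-10 through 2026-10-23 → extend to 2026-10-10 through 2026-10-23.
2026-10-13 through 2026-10-14 overlaps/touches 2026-10-10 through 2026-10-23 → extend to 2026-10-10 through 2026-10-23.
2026-10-14 through 2026-10-21 overlaps/touches 2026-10-10 through 2026-10-23 → extend to 2026-10-10 through 2026-10-23.
2026-10-17 through 2026-10-17 overlaps/touches 2026-10-10 through 2026-10-23 → extend to 2026-10-10 through 2026-10-23.
2026-10-19 through 2026-10-20 overlaps/touches 2026-10-10 through 2026-10-23 → extend to 2026-10-10 through 2026-10-23.

2026-10-10 through 2026-10-23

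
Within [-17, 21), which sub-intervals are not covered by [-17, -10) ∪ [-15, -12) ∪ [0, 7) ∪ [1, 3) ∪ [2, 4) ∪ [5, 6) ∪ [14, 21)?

[-10, 0) ∪ [7, 14)

Covered (merged): [-17, -10), [0, 7), [14, 21).
Gaps within [-17, 21): [-10, 0), [7, 14).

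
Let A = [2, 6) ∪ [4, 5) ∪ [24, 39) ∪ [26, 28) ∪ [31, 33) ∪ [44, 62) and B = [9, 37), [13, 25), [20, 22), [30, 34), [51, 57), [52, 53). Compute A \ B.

Merge the first list: [2, 6), [24, 39), [44, 62).
Merge the second list: [9, 37), [51, 57).
[2, 6): nothing removed.
[24, 39) \ B = [37, 39).
[44, 62) \ B = [44, 51), [57, 62).

[2, 6) ∪ [37, 39) ∪ [44, 51) ∪ [57, 62)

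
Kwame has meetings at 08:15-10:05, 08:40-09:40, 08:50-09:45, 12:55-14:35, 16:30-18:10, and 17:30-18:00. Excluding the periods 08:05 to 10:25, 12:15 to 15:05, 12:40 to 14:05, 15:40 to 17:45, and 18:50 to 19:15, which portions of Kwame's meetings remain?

17:45–18:10

A, merged: 08:15–10:05, 12:55–14:35, 16:30–18:10.
B, merged: 08:05–10:25, 12:15–15:05, 15:40–17:45, 18:50–19:15.
08:15–10:05: fully covered by B → removed.
12:55–14:35: fully covered by B → removed.
16:30–18:10 minus B → 17:45–18:10.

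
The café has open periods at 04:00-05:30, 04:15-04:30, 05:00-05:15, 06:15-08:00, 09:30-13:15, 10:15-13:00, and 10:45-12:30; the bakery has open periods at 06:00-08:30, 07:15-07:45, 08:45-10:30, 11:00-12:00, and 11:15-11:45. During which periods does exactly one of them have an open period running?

04:00–05:30, 06:00–06:15, 08:00–08:30, 08:45–09:30, 10:30–11:00, 12:00–13:15

A, merged: 04:00–05:30, 06:15–08:00, 09:30–13:15.
B, merged: 06:00–08:30, 08:45–10:30, 11:00–12:00.
A \ B = 04:00–05:30, 10:30–11:00, 12:00–13:15.
B \ A = 06:00–06:15, 08:00–08:30, 08:45–09:30.
Union of the two gives the symmetric difference.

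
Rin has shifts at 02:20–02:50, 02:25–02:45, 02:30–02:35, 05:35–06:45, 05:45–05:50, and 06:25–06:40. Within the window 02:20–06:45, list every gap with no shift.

02:50–05:35

Covered (merged): 02:20–02:50, 05:35–06:45.
Complement within 02:20–06:45: 02:50–05:35.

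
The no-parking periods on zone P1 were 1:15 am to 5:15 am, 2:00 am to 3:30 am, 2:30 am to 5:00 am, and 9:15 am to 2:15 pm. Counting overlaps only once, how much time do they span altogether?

9 h

Merged: 1:15 am–5:15 am, 9:15 am–2:15 pm.
Lengths: 4 h + 5 h = 9 h.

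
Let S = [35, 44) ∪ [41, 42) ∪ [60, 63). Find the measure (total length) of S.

12

Merged: [35, 44), [60, 63).
Lengths: 9 + 3 = 12.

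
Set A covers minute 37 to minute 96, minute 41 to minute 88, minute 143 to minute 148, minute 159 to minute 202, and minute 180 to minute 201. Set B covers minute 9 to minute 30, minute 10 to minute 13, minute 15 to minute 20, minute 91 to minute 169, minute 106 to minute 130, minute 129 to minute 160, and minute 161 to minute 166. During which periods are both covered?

minute 91 to minute 96, minute 143 to minute 148, minute 159 to minute 169

Merge the first list: minute 37 to minute 96, minute 143 to minute 148, minute 159 to minute 202.
Merge the second list: minute 9 to minute 30, minute 91 to minute 169.
minute 37 to minute 96 overlaps B on minute 91 to minute 96.
minute 143 to minute 148 overlaps B on minute 143 to minute 148.
minute 159 to minute 202 overlaps B on minute 159 to minute 169.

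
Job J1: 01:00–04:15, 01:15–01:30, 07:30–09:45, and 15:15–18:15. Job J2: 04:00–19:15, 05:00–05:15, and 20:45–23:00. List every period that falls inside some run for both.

04:00–04:15, 07:30–09:45, 15:15–18:15

First set merges to 01:00–04:15, 07:30–09:45, 15:15–18:15.
Second set merges to 04:00–19:15, 20:45–23:00.
01:00–04:15 meets the second set on 04:00–04:15.
07:30–09:45 meets the second set on 07:30–09:45.
15:15–18:15 meets the second set on 15:15–18:15.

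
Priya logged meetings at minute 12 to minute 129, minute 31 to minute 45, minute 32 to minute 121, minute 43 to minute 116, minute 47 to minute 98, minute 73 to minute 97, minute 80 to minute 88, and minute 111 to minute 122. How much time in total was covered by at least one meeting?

Merged: minute 12 to minute 129.
Length: 117 minutes.

117 minutes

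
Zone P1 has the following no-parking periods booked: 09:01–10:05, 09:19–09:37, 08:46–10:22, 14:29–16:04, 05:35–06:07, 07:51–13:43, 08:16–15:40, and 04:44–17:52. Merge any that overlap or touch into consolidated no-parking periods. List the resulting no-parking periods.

Sort by start: 04:44–17:52, 05:35–06:07, 07:51–13:43, 08:16–15:40, 08:46–10:22, 09:01–10:05, 09:19–09:37, 14:29–16:04.
05:35–06:07 overlaps/touches 04:44–17:52 → extend to 04:44–17:52.
07:51–13:43 overlaps/touches 04:44–17:52 → extend to 04:44–17:52.
08:16–15:40 overlaps/touches 04:44–17:52 → extend to 04:44–17:52.
08:46–10:22 overlaps/touches 04:44–17:52 → extend to 04:44–17:52.
09:01–10:05 overlaps/touches 04:44–17:52 → extend to 04:44–17:52.
09:19–09:37 overlaps/touches 04:44–17:52 → extend to 04:44–17:52.
14:29–16:04 overlaps/touches 04:44–17:52 → extend to 04:44–17:52.

04:44–17:52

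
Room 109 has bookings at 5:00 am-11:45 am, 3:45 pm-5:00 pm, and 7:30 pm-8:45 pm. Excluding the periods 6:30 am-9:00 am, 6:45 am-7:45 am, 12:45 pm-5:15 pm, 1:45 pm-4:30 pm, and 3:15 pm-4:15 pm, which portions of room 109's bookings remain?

B, merged: 6:30 am–9:00 am, 12:45 pm–5:15 pm.
5:00 am–11:45 am minus B → 5:00 am–6:30 am, 9:00 am–11:45 am.
3:45 pm–5:00 pm: fully covered by B → removed.
7:30 pm–8:45 pm: no B overlap → unchanged.

5:00 am–6:30 am, 9:00 am–11:45 am, 7:30 pm–8:45 pm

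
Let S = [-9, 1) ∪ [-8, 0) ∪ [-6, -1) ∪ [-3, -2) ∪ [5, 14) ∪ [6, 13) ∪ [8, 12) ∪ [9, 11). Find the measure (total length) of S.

19

Merged: [-9, 1), [5, 14).
Lengths: 10 + 9 = 19.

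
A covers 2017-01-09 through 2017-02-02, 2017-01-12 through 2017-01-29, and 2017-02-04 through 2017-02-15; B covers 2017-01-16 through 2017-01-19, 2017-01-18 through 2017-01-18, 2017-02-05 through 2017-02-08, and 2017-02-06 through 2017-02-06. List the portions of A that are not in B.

2017-01-09 through 2017-01-15, 2017-01-20 through 2017-02-02, 2017-02-04 through 2017-02-04, 2017-02-09 through 2017-02-15

Merge the first list: 2017-01-09 through 2017-02-02, 2017-02-04 through 2017-02-15.
Merge the second list: 2017-01-16 through 2017-01-19, 2017-02-05 through 2017-02-08.
2017-01-09 through 2017-02-02 with B removed leaves 2017-01-09 through 2017-01-15, 2017-01-20 through 2017-02-02.
2017-02-04 through 2017-02-15 with B removed leaves 2017-02-04 through 2017-02-04, 2017-02-09 through 2017-02-15.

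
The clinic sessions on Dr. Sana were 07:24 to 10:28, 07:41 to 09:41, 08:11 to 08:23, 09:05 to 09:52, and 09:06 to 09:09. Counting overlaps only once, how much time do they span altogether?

Merged: 07:24–10:28.
Length: 3 h 4 min.

3 h 4 min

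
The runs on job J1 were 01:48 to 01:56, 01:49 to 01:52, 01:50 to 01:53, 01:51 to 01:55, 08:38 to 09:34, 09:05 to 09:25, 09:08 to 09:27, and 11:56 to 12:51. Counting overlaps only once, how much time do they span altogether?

Merged: 01:48-01:56, 08:38-09:34, 11:56-12:51.
Lengths: 8 min + 56 min + 55 min = 1 h 59 min.

1 h 59 min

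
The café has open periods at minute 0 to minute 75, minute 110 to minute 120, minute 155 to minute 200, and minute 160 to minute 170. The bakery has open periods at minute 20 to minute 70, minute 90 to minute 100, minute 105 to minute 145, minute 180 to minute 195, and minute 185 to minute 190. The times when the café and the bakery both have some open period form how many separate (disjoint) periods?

Merge the first list: minute 0 to minute 75, minute 110 to minute 120, minute 155 to minute 200.
Merge the second list: minute 20 to minute 70, minute 90 to minute 100, minute 105 to minute 145, minute 180 to minute 195.
A ∩ B = minute 20 to minute 70, minute 110 to minute 120, minute 180 to minute 195.
That is 3 disjoint pieces.

3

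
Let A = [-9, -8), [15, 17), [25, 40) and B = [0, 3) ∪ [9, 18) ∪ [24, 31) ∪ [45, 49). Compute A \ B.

[-9, -8): no B overlap → unchanged.
[15, 17): fully covered by B → removed.
[25, 40) minus B → [31, 40).

[-9, -8) ∪ [31, 40)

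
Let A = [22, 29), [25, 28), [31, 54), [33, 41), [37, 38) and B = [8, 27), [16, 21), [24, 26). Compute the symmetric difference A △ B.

A, merged: [22, 29), [31, 54).
B, merged: [8, 27).
A \ B = [27, 29), [31, 54).
B \ A = [8, 22).
Union of the two gives the symmetric difference.

[8, 22) ∪ [27, 29) ∪ [31, 54)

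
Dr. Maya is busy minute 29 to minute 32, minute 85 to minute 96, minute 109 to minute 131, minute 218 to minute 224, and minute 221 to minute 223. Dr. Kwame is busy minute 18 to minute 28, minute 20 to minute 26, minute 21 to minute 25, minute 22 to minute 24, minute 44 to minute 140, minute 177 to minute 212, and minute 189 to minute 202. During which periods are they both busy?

minute 85 to minute 96, minute 109 to minute 131

A, merged: minute 29 to minute 32, minute 85 to minute 96, minute 109 to minute 131, minute 218 to minute 224.
B, merged: minute 18 to minute 28, minute 44 to minute 140, minute 177 to minute 212.
minute 29 to minute 32: no overlap with the second set.
minute 85 to minute 96 meets the second set on minute 85 to minute 96.
minute 109 to minute 131 meets the second set on minute 109 to minute 131.
minute 218 to minute 224: no overlap with the second set.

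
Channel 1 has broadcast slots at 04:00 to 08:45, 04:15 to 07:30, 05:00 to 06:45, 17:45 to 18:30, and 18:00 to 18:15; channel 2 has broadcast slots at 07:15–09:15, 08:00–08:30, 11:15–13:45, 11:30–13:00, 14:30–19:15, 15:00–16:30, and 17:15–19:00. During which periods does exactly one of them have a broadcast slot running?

04:00-07:15, 08:45-09:15, 11:15-13:45, 14:30-17:45, 18:30-19:15

First set merges to 04:00-08:45, 17:45-18:30.
Second set merges to 07:15-09:15, 11:15-13:45, 14:30-19:15.
A but not B: 04:00-07:15.
B but not A: 08:45-09:15, 11:15-13:45, 14:30-17:45, 18:30-19:15.
Combining gives A △ B.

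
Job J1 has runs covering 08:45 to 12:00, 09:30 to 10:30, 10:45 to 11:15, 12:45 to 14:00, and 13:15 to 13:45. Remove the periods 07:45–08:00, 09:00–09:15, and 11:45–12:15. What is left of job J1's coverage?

08:45–09:00, 09:15–11:45, 12:45–14:00

Merge the first list: 08:45–12:00, 12:45–14:00.
08:45–12:00 with B removed leaves 08:45–09:00, 09:15–11:45.
12:45–14:00 is untouched.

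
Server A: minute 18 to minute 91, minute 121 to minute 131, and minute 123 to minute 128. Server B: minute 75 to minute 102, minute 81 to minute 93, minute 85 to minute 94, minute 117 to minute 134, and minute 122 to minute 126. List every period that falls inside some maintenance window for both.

minute 75 to minute 91, minute 121 to minute 131

First set merges to minute 18 to minute 91, minute 121 to minute 131.
Second set merges to minute 75 to minute 102, minute 117 to minute 134.
minute 18 to minute 91 meets the second set on minute 75 to minute 91.
minute 121 to minute 131 meets the second set on minute 121 to minute 131.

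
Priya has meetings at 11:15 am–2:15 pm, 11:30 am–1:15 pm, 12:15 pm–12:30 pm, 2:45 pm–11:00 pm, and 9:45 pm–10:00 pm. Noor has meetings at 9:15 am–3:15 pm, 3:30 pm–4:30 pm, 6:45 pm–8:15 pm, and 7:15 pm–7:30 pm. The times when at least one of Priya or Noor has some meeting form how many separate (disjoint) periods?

1

A, merged: 11:15 am–2:15 pm, 2:45 pm–11:00 pm.
B, merged: 9:15 am–3:15 pm, 3:30 pm–4:30 pm, 6:45 pm–8:15 pm.
A ∪ B = 9:15 am–11:00 pm.
That is 1 disjoint piece.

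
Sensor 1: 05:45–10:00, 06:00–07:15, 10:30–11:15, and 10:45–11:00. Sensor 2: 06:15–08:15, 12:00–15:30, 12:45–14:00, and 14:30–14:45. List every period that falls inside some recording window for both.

06:15–08:15

A, merged: 05:45–10:00, 10:30–11:15.
B, merged: 06:15–08:15, 12:00–15:30.
05:45–10:00 ∩ B → 06:15–08:15.
10:30–11:15 meets no B interval.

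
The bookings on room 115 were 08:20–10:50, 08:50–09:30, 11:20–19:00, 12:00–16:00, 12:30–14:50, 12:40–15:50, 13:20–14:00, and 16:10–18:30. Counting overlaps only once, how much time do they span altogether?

Merged: 08:20-10:50, 11:20-19:00.
Lengths: 2 h 30 min + 7 h 40 min = 10 h 10 min.

10 h 10 min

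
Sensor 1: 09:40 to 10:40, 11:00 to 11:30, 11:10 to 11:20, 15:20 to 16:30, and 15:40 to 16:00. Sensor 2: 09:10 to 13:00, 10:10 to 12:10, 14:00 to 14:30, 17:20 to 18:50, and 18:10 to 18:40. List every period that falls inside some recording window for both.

09:40–10:40, 11:00–11:30

First set merges to 09:40–10:40, 11:00–11:30, 15:20–16:30.
Second set merges to 09:10–13:00, 14:00–14:30, 17:20–18:50.
09:40–10:40 meets the second set on 09:40–10:40.
11:00–11:30 meets the second set on 11:00–11:30.
15:20–16:30: no overlap with the second set.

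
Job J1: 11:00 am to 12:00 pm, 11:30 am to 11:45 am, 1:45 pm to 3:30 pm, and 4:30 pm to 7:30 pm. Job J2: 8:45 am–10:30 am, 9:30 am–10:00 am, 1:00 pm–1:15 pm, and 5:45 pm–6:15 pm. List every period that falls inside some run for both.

A, merged: 11:00 am–12:00 pm, 1:45 pm–3:30 pm, 4:30 pm–7:30 pm.
B, merged: 8:45 am–10:30 am, 1:00 pm–1:15 pm, 5:45 pm–6:15 pm.
11:00 am–12:00 pm meets no B interval.
1:45 pm–3:30 pm meets no B interval.
4:30 pm–7:30 pm ∩ B → 5:45 pm–6:15 pm.

5:45 pm–6:15 pm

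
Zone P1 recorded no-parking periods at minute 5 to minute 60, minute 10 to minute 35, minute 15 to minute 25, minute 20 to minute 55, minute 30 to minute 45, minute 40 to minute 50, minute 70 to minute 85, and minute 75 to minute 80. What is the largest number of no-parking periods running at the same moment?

4

Walk the sorted start/end points keeping a running depth.
The depth first hits 4 at minute 20.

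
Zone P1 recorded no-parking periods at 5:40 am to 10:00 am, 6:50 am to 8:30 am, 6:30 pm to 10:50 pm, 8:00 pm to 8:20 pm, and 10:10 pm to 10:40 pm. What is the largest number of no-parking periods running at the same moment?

2

At 6:50 am, 2 of the intervals are simultaneously active.
No point has more.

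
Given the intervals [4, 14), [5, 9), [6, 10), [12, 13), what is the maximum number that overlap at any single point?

3

Sweep endpoints in order; track running count of active intervals.
Peak of 3 reached at 6.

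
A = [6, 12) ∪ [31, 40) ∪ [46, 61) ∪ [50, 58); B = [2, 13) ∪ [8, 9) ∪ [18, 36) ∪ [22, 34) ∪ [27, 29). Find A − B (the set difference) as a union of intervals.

Merge the first list: [6, 12), [31, 40), [46, 61).
Merge the second list: [2, 13), [18, 36).
[6, 12): entirely removed.
[31, 40) \ B = [36, 40).
[46, 61): nothing removed.

[36, 40) ∪ [46, 61)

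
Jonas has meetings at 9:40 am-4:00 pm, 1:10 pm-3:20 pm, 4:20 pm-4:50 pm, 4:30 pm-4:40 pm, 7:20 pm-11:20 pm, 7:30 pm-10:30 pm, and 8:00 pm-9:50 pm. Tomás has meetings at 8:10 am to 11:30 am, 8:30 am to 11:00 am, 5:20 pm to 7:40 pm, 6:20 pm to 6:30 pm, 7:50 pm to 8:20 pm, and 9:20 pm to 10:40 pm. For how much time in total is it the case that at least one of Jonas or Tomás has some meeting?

14 h 20 min

A, merged: 9:40 am–4:00 pm, 4:20 pm–4:50 pm, 7:20 pm–11:20 pm.
B, merged: 8:10 am–11:30 am, 5:20 pm–7:40 pm, 7:50 pm–8:20 pm, 9:20 pm–10:40 pm.
A ∪ B = 8:10 am–4:00 pm, 4:20 pm–4:50 pm, 5:20 pm–11:20 pm.
Total: 7 h 50 min + 30 min + 6 h = 14 h 20 min.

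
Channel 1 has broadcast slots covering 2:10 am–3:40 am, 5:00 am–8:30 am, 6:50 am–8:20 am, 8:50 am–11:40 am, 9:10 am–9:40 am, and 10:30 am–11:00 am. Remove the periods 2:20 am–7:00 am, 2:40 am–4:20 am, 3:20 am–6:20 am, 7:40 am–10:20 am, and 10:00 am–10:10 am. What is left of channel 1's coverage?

2:10 am-2:20 am, 7:00 am-7:40 am, 10:20 am-11:40 am

A, merged: 2:10 am-3:40 am, 5:00 am-8:30 am, 8:50 am-11:40 am.
B, merged: 2:20 am-7:00 am, 7:40 am-10:20 am.
2:10 am-3:40 am \ B = 2:10 am-2:20 am.
5:00 am-8:30 am \ B = 7:00 am-7:40 am.
8:50 am-11:40 am \ B = 10:20 am-11:40 am.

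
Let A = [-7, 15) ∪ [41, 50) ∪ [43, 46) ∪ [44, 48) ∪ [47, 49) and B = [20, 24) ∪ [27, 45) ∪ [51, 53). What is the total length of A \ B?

Merge the first list: [-7, 15), [41, 50).
A \ B = [-7, 15), [45, 50).
Total: 22 + 5 = 27.

27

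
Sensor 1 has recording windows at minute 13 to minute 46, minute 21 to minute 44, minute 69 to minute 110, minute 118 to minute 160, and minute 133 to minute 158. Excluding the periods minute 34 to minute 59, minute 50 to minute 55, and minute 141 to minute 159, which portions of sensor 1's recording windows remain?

minute 13 to minute 34, minute 69 to minute 110, minute 118 to minute 141, minute 159 to minute 160

Merge the first list: minute 13 to minute 46, minute 69 to minute 110, minute 118 to minute 160.
Merge the second list: minute 34 to minute 59, minute 141 to minute 159.
minute 13 to minute 46 with B removed leaves minute 13 to minute 34.
minute 69 to minute 110 is untouched.
minute 118 to minute 160 with B removed leaves minute 118 to minute 141, minute 159 to minute 160.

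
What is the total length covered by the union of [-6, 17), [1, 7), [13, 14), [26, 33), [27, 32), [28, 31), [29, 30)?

30

Merged: [-6, 17), [26, 33).
Lengths: 23 + 7 = 30.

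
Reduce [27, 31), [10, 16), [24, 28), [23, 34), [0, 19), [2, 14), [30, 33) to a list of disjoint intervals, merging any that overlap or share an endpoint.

[0, 19) ∪ [23, 34)

Sort by start: [0, 19), [2, 14), [10, 16), [23, 34), [24, 28), [27, 31), [30, 33).
[2, 14) overlaps/touches [0, 19) → extend to [0, 19).
[10, 16) overlaps/touches [0, 19) → extend to [0, 19).
[23, 34) is disjoint → start new block.
[24, 28) overlaps/touches [23, 34) → extend to [23, 34).
[27, 31) overlaps/touches [23, 34) → extend to [23, 34).
[30, 33) overlaps/touches [23, 34) → extend to [23, 34).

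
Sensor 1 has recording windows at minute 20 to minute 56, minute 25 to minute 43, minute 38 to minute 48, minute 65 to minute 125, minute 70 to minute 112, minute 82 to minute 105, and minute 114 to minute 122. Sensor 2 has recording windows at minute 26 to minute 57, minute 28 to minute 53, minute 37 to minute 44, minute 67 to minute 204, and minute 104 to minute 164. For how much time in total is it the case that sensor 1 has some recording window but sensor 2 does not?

8 minutes

A, merged: minute 20 to minute 56, minute 65 to minute 125.
B, merged: minute 26 to minute 57, minute 67 to minute 204.
A \ B = minute 20 to minute 26, minute 65 to minute 67.
Total: 6 minutes + 2 minutes = 8 minutes.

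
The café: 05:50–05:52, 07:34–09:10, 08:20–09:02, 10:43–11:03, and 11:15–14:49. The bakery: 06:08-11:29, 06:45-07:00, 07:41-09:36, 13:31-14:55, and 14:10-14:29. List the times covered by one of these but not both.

Merge the first list: 05:50–05:52, 07:34–09:10, 10:43–11:03, 11:15–14:49.
Merge the second list: 06:08–11:29, 13:31–14:55.
A but not B: 05:50–05:52, 11:29–13:31.
B but not A: 06:08–07:34, 09:10–10:43, 11:03–11:15, 14:49–14:55.
Combining gives A △ B.

05:50–05:52, 06:08–07:34, 09:10–10:43, 11:03–11:15, 11:29–13:31, 14:49–14:55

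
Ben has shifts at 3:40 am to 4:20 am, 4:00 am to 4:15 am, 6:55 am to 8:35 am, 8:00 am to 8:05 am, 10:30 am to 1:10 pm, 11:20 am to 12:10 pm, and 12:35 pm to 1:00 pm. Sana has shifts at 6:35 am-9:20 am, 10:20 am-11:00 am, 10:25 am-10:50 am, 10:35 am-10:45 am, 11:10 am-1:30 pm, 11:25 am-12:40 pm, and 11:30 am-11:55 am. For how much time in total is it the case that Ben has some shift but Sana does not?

50 min

A, merged: 3:40 am–4:20 am, 6:55 am–8:35 am, 10:30 am–1:10 pm.
B, merged: 6:35 am–9:20 am, 10:20 am–11:00 am, 11:10 am–1:30 pm.
A \ B = 3:40 am–4:20 am, 11:00 am–11:10 am.
Total: 40 min + 10 min = 50 min.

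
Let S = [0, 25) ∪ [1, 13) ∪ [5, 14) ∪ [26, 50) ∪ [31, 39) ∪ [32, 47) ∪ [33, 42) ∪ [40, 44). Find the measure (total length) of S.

Merged: [0, 25), [26, 50).
Lengths: 25 + 24 = 49.

49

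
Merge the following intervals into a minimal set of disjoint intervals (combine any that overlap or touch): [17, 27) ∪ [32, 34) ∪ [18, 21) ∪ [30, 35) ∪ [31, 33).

Sort by start: [17, 27), [18, 21), [30, 35), [31, 33), [32, 34).
[18, 21) overlaps/touches [17, 27) → extend to [17, 27).
[30, 35) is disjoint → start new block.
[31, 33) overlaps/touches [30, 35) → extend to [30, 35).
[32, 34) overlaps/touches [30, 35) → extend to [30, 35).

[17, 27) ∪ [30, 35)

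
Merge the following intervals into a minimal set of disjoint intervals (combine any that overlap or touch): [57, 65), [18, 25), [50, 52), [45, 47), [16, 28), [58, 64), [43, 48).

[16, 28) ∪ [43, 48) ∪ [50, 52) ∪ [57, 65)

Sort by start: [16, 28), [18, 25), [43, 48), [45, 47), [50, 52), [57, 65), [58, 64).
[18, 25) overlaps/touches [16, 28) → extend to [16, 28).
[43, 48) is disjoint → start new block.
[45, 47) overlaps/touches [43, 48) → extend to [43, 48).
[50, 52) is disjoint → start new block.
[57, 65) is disjoint → start new block.
[58, 64) overlaps/touches [57, 65) → extend to [57, 65).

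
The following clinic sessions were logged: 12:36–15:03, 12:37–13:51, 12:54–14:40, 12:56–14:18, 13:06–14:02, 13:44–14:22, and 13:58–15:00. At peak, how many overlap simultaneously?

Sweep endpoints in order; track running count of active intervals.
Peak of 6 reached at 13:44.

6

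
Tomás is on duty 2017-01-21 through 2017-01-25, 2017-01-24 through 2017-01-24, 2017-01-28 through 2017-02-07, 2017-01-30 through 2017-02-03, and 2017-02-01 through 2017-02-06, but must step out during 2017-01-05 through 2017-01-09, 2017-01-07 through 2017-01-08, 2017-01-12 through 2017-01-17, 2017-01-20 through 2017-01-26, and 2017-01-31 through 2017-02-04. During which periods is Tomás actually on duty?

2017-01-28 through 2017-01-30, 2017-02-05 through 2017-02-07

First set merges to 2017-01-21 through 2017-01-25, 2017-01-28 through 2017-02-07.
Second set merges to 2017-01-05 through 2017-01-09, 2017-01-12 through 2017-01-17, 2017-01-20 through 2017-01-26, 2017-01-31 through 2017-02-04.
2017-01-21 through 2017-01-25 lies entirely inside B → drops out.
2017-01-28 through 2017-02-07 with B removed leaves 2017-01-28 through 2017-01-30, 2017-02-05 through 2017-02-07.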